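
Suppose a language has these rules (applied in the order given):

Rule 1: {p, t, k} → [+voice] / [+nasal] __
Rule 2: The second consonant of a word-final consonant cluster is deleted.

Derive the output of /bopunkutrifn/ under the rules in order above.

Rule 1 (post-nasal voicing): /k/ is a voiceless stop immediately after the nasal /n/, so it voices to [g]. /bopunkutrifn/ → bopungutrifn.
Rule 2 (final cluster simplification): /n/ is the second consonant of a word-final cluster /fn/, so it deletes. /bopungutrifn/ → bopungutrif.

bopungutrif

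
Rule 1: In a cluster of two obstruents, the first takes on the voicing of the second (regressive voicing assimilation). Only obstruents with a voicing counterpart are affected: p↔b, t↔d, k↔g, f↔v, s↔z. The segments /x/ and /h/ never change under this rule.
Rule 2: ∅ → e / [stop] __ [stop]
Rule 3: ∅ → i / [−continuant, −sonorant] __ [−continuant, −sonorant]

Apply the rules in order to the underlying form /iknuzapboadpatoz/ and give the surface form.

iknuzabeboatepatoz

Rule 1 (regressive voicing assimilation): /p/ precedes the voiced obstruent /b/, so it voices to [b] by assimilation. /d/ precedes the voiceless obstruent /p/, so it devoices to [t] by assimilation. /iknuzapboadpatoz/ → iknuzabboatpatoz.
Rule 2 (stop-cluster e-epenthesis): /b/ and /b/ form a stop–stop cluster, so [e] is inserted between them. /t/ and /p/ form a stop–stop cluster, so [e] is inserted between them. /iknuzabboatpatoz/ → iknuzabeboatepatoz.
Rule 3 (stop-cluster i-epenthesis): no segment meets the environment; /iknuzabeboatepatoz/ is unchanged.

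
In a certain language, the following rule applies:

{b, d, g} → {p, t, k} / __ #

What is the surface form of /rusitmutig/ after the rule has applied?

/g/ is a voiced stop in word-final position, so it devoices to [k].
Surface form: [rusitmutik].

rusitmutik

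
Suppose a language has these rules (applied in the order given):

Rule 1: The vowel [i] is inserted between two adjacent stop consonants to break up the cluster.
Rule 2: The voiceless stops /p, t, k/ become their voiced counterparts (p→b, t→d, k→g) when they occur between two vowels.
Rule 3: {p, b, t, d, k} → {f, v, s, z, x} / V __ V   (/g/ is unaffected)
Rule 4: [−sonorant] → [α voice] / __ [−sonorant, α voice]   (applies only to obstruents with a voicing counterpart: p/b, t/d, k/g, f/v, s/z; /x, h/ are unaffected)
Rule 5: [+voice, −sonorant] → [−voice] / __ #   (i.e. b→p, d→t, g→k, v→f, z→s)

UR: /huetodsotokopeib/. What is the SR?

huezotsozogoveip

Rule 1 (stop-cluster i-epenthesis): no segment meets the environment; /huetodsotokopeib/ is unchanged.
Rule 2 (intervocalic voicing): /t/ is a voiceless stop between vowels /e/ and /o/, so it voices to [d]. /t/ is a voiceless stop between vowels /o/ and /o/, so it voices to [d]. /k/ is a voiceless stop between vowels /o/ and /o/, so it voices to [g]. /p/ is a voiceless stop between vowels /o/ and /e/, so it voices to [b]. /huetodsotokopeib/ → huedodsodogobeib.
Rule 3 (intervocalic spirantization): /d/ is a stop between vowels /e/ and /o/, so it spirantizes to the fricative [z]. /d/ is a stop between vowels /o/ and /o/, so it spirantizes to the fricative [z]. /b/ is a stop between vowels /o/ and /e/, so it spirantizes to the fricative [v]. /huedodsodogobeib/ → huezodsozogoveib.
Rule 4 (regressive voicing assimilation): /d/ precedes the voiceless obstruent /s/, so it devoices to [t] by assimilation. /huezodsozogoveib/ → huezotsozogoveib.
Rule 5 (final devoicing): /b/ is a voiced obstruent in word-final position, so it devoices to [p]. /huezotsozogoveib/ → huezotsozogoveip.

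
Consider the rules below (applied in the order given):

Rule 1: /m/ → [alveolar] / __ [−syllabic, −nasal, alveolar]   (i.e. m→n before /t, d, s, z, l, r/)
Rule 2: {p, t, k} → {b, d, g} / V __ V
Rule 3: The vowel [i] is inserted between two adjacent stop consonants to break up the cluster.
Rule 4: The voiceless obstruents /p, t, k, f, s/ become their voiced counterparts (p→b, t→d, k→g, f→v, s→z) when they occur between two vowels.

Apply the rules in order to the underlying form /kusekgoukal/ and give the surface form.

Rule 1 (nasal place assimilation): no segment meets the environment; /kusekgoukal/ is unchanged.
Rule 2 (intervocalic voicing): /k/ is a voiceless stop between vowels /u/ and /a/, so it voices to [g]. /kusekgoukal/ → kusekgougal.
Rule 3 (stop-cluster i-epenthesis): /k/ and /g/ form a stop–stop cluster, so [i] is inserted between them. /kusekgougal/ → kusekigougal.
Rule 4 (intervocalic voicing): /s/ is a voiceless obstruent between vowels /u/ and /e/, so it voices to [z]. /k/ is a voiceless obstruent between vowels /e/ and /i/, so it voices to [g]. /kusekigougal/ → kuzegigougal.

kuzegigougal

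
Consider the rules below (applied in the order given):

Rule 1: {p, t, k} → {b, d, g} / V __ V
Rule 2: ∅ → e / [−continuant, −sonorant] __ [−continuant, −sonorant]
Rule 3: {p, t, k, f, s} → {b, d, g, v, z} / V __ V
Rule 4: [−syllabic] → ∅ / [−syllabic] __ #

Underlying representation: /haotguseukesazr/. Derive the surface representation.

haodeguzeugezaz

Rule 1 (intervocalic voicing): /k/ is a voiceless stop between vowels /u/ and /e/, so it voices to [g]. /haotguseukesazr/ → haotguseugesazr.
Rule 2 (stop-cluster e-epenthesis): /t/ and /g/ form a stop–stop cluster, so [e] is inserted between them. /haotguseugesazr/ → haoteguseugesazr.
Rule 3 (intervocalic voicing): /t/ is a voiceless obstruent between vowels /o/ and /e/, so it voices to [d]. /s/ is a voiceless obstruent between vowels /u/ and /e/, so it voices to [z]. /s/ is a voiceless obstruent between vowels /e/ and /a/, so it voices to [z]. /haoteguseugesazr/ → haodeguzeugezazr.
Rule 4 (final cluster simplification): /r/ is the second consonant of a word-final cluster /zr/, so it deletes. /haodeguzeugezazr/ → haodeguzeugezaz.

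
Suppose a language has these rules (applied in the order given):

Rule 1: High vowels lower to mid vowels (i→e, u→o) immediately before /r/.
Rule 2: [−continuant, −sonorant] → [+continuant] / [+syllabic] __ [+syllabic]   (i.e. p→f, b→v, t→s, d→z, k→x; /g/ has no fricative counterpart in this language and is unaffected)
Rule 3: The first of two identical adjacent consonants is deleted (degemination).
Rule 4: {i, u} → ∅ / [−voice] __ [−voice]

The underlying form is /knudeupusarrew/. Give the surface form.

knuzeufsarew

Rule 1 (pre-rhotic lowering): no segment meets the environment; /knudeupusarrew/ is unchanged.
Rule 2 (intervocalic spirantization): /d/ is a stop between vowels /u/ and /e/, so it spirantizes to the fricative [z]. /p/ is a stop between vowels /u/ and /u/, so it spirantizes to the fricative [f]. /knudeupusarrew/ → knuzeufusarrew.
Rule 3 (degemination): /rr/ is a geminate; the first /r/ deletes. /knuzeufusarrew/ → knuzeufusarew.
Rule 4 (high vowel syncope): /u/ is a high vowel flanked by voiceless consonants /f/ and /s/, so it deletes. /knuzeufusarew/ → knuzeufsarew.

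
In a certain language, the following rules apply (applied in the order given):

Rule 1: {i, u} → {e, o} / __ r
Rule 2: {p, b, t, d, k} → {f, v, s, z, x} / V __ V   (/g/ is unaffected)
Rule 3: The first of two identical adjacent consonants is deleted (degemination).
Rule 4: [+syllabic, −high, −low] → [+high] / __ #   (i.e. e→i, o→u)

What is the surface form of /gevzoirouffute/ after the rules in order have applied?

gevzoeroufusi

Rule 1 (pre-rhotic lowering): /i/ is a high vowel immediately before /r/, so it lowers to [e]. /gevzoirouffute/ → gevzoerouffute.
Rule 2 (intervocalic spirantization): /t/ is a stop between vowels /u/ and /e/, so it spirantizes to the fricative [s]. /gevzoerouffute/ → gevzoerouffuse.
Rule 3 (degemination): /ff/ is a geminate; the first /f/ deletes. /gevzoerouffuse/ → gevzoeroufuse.
Rule 4 (final vowel raising): /e/ is a mid vowel in word-final position, so it raises to [i]. /gevzoeroufuse/ → gevzoeroufusi.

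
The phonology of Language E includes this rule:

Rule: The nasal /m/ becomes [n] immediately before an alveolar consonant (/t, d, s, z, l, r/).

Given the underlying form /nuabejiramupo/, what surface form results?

No segment of /nuabejiramupo/ meets the structural description of the rule, so the form surfaces unchanged.

nuabejiramupo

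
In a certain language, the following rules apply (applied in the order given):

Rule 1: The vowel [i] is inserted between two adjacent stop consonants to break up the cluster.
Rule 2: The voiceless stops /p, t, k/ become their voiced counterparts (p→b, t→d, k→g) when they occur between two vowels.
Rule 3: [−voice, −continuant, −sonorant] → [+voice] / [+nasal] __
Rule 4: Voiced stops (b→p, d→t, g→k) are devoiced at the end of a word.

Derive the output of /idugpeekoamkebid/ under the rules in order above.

Rule 1 (stop-cluster i-epenthesis): /g/ and /p/ form a stop–stop cluster, so [i] is inserted between them. /idugpeekoamkebid/ → idugipeekoamkebid.
Rule 2 (intervocalic voicing): /p/ is a voiceless stop between vowels /i/ and /e/, so it voices to [b]. /k/ is a voiceless stop between vowels /e/ and /o/, so it voices to [g]. /idugipeekoamkebid/ → idugibeegoamkebid.
Rule 3 (post-nasal voicing): /k/ is a voiceless stop immediately after the nasal /m/, so it voices to [g]. /idugibeegoamkebid/ → idugibeegoamgebid.
Rule 4 (final devoicing): /d/ is a voiced stop in word-final position, so it devoices to [t]. /idugibeegoamgebid/ → idugibeegoamgebit.

idugibeegoamgebit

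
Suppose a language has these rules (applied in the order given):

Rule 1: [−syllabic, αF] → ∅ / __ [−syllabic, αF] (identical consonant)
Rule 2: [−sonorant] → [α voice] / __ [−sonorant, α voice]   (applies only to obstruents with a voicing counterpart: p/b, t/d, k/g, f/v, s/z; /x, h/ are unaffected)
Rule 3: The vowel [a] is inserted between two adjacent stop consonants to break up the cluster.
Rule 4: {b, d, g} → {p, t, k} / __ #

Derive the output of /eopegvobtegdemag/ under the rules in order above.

Rule 1 (degemination): no segment meets the environment; /eopegvobtegdemag/ is unchanged.
Rule 2 (regressive voicing assimilation): /b/ precedes the voiceless obstruent /t/, so it devoices to [p] by assimilation. /eopegvobtegdemag/ → eopegvoptegdemag.
Rule 3 (stop-cluster a-epenthesis): /p/ and /t/ form a stop–stop cluster, so [a] is inserted between them. /g/ and /d/ form a stop–stop cluster, so [a] is inserted between them. /eopegvoptegdemag/ → eopegvopategademag.
Rule 4 (final devoicing): /g/ is a voiced stop in word-final position, so it devoices to [k]. /eopegvopategademag/ → eopegvopategademak.

eopegvopategademak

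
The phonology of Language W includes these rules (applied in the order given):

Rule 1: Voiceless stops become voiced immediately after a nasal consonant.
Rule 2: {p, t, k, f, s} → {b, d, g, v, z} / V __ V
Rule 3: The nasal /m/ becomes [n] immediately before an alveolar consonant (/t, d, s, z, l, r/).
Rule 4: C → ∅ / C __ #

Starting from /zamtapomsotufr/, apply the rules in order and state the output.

Rule 1 (post-nasal voicing): /t/ is a voiceless stop immediately after the nasal /m/, so it voices to [d]. /zamtapomsotufr/ → zamdapomsotufr.
Rule 2 (intervocalic voicing): /p/ is a voiceless obstruent between vowels /a/ and /o/, so it voices to [b]. /t/ is a voiceless obstruent between vowels /o/ and /u/, so it voices to [d]. /zamdapomsotufr/ → zamdabomsodufr.
Rule 3 (nasal place assimilation): /m/ precedes the alveolar consonant /d/, so it assimilates in place to [n]. /m/ precedes the alveolar consonant /s/, so it assimilates in place to [n]. /zamdabomsodufr/ → zandabonsodufr.
Rule 4 (final cluster simplification): /r/ is the second consonant of a word-final cluster /fr/, so it deletes. /zandabonsodufr/ → zandabonsoduf.

zandabonsoduf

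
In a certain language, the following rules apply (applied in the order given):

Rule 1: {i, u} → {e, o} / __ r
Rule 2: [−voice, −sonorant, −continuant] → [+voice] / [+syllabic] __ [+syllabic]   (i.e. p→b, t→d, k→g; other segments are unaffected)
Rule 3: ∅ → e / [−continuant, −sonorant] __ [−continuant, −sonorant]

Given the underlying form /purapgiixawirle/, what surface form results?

porapegiixawerle

Rule 1 (pre-rhotic lowering): /u/ is a high vowel immediately before /r/, so it lowers to [o]. /i/ is a high vowel immediately before /r/, so it lowers to [e]. /purapgiixawirle/ → porapgiixawerle.
Rule 2 (intervocalic voicing): no segment meets the environment; /porapgiixawerle/ is unchanged.
Rule 3 (stop-cluster e-epenthesis): /p/ and /g/ form a stop–stop cluster, so [e] is inserted between them. /porapgiixawerle/ → porapegiixawerle.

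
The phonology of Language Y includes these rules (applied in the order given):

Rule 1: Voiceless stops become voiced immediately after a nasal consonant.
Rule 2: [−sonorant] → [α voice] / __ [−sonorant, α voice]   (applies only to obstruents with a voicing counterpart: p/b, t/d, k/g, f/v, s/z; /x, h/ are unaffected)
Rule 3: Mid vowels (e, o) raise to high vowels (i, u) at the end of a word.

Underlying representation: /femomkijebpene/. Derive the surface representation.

Rule 1 (post-nasal voicing): /k/ is a voiceless stop immediately after the nasal /m/, so it voices to [g]. /femomkijebpene/ → femomgijebpene.
Rule 2 (regressive voicing assimilation): /b/ precedes the voiceless obstruent /p/, so it devoices to [p] by assimilation. /femomgijebpene/ → femomgijeppene.
Rule 3 (final vowel raising): /e/ is a mid vowel in word-final position, so it raises to [i]. /femomgijeppene/ → femomgijeppeni.

femomgijeppeni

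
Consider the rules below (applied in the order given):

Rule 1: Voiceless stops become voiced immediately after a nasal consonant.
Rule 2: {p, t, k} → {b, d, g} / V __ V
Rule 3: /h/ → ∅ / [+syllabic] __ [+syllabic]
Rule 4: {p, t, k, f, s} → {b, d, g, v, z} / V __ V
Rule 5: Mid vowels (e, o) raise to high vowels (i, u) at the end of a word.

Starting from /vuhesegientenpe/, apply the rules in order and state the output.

Rule 1 (post-nasal voicing): /t/ is a voiceless stop immediately after the nasal /n/, so it voices to [d]. /p/ is a voiceless stop immediately after the nasal /n/, so it voices to [b]. /vuhesegientenpe/ → vuhesegiendenbe.
Rule 2 (intervocalic voicing): no segment meets the environment; /vuhesegiendenbe/ is unchanged.
Rule 3 (intervocalic h-deletion): /h/ occurs between vowels /u/ and /e/, so it deletes. /vuhesegiendenbe/ → vuesegiendenbe.
Rule 4 (intervocalic voicing): /s/ is a voiceless obstruent between vowels /e/ and /e/, so it voices to [z]. /vuesegiendenbe/ → vuezegiendenbe.
Rule 5 (final vowel raising): /e/ is a mid vowel in word-final position, so it raises to [i]. /vuezegiendenbe/ → vuezegiendenbi.

vuezegiendenbi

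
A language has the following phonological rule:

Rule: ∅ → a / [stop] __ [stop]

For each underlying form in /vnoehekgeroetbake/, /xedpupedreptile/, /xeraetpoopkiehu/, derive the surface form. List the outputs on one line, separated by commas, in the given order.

/vnoehekgeroetbake/: /k/ and /g/ form a stop–stop cluster, so [a] is inserted between them. /t/ and /b/ form a stop–stop cluster, so [a] is inserted between them. → [vnoehekageroetabake].
/xedpupedreptile/: /d/ and /p/ form a stop–stop cluster, so [a] is inserted between them. /p/ and /t/ form a stop–stop cluster, so [a] is inserted between them. → [xedapupedrepatile].
/xeraetpoopkiehu/: /t/ and /p/ form a stop–stop cluster, so [a] is inserted between them. /p/ and /k/ form a stop–stop cluster, so [a] is inserted between them. → [xeraetapoopakiehu].

vnoehekageroetabake, xedapupedrepatile, xeraetapoopakiehu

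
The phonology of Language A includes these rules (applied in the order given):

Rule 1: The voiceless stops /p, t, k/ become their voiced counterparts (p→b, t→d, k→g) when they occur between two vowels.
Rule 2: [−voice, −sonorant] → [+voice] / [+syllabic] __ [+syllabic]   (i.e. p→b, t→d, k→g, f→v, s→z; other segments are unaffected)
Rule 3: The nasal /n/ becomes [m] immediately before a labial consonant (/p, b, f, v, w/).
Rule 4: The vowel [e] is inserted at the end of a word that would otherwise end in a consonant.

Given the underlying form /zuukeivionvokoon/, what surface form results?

Rule 1 (intervocalic voicing): /k/ is a voiceless stop between vowels /u/ and /e/, so it voices to [g]. /k/ is a voiceless stop between vowels /o/ and /o/, so it voices to [g]. /zuukeivionvokoon/ → zuugeivionvogoon.
Rule 2 (intervocalic voicing): no segment meets the environment; /zuugeivionvogoon/ is unchanged.
Rule 3 (nasal place assimilation): /n/ precedes the labial consonant /v/, so it assimilates in place to [m]. /zuugeivionvogoon/ → zuugeiviomvogoon.
Rule 4 (final e-epenthesis): the form ends in the consonant /n/, so [e] is inserted word-finally. /zuugeiviomvogoon/ → zuugeiviomvogoone.

zuugeiviomvogoone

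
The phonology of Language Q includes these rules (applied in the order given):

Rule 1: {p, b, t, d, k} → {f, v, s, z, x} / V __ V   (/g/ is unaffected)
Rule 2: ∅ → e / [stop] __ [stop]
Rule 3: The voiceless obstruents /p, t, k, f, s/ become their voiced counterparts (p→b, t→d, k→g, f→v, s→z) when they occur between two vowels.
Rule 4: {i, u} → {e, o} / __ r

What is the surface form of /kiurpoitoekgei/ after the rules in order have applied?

Rule 1 (intervocalic spirantization): /t/ is a stop between vowels /i/ and /o/, so it spirantizes to the fricative [s]. /kiurpoitoekgei/ → kiurpoisoekgei.
Rule 2 (stop-cluster e-epenthesis): /k/ and /g/ form a stop–stop cluster, so [e] is inserted between them. /kiurpoisoekgei/ → kiurpoisoekegei.
Rule 3 (intervocalic voicing): /s/ is a voiceless obstruent between vowels /i/ and /o/, so it voices to [z]. /k/ is a voiceless obstruent between vowels /e/ and /e/, so it voices to [g]. /kiurpoisoekegei/ → kiurpoizoegegei.
Rule 4 (pre-rhotic lowering): /u/ is a high vowel immediately before /r/, so it lowers to [o]. /kiurpoizoegegei/ → kiorpoizoegegei.

kiorpoizoegegei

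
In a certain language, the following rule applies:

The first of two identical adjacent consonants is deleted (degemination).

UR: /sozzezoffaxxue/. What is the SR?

sozezofaxue

/zz/ is a geminate; the first /z/ deletes.
/ff/ is a geminate; the first /f/ deletes.
/xx/ is a geminate; the first /x/ deletes.
The other instances of /s/, /z/, /f/, /x/ do not occur in the required environment and remain unchanged.
Surface form: [sozezofaxue].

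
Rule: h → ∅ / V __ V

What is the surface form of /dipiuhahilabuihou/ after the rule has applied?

dipiuailabuiou

/h/ occurs between vowels /u/ and /a/, so it deletes.
/h/ occurs between vowels /a/ and /i/, so it deletes.
/h/ occurs between vowels /i/ and /o/, so it deletes.
Surface form: [dipiuailabuiou].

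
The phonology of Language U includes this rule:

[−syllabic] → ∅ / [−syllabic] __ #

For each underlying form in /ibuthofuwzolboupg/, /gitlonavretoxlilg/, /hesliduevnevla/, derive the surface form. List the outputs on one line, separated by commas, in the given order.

ibuthofuwzolboup, gitlonavretoxlil, hesliduevnevla

/ibuthofuwzolboupg/: /g/ is the second consonant of a word-final cluster /pg/, so it deletes. → [ibuthofuwzolboup].
/gitlonavretoxlilg/: /g/ is the second consonant of a word-final cluster /lg/, so it deletes. → [gitlonavretoxlil].
/hesliduevnevla/: the rule's environment is not met; surfaces unchanged as [hesliduevnevla].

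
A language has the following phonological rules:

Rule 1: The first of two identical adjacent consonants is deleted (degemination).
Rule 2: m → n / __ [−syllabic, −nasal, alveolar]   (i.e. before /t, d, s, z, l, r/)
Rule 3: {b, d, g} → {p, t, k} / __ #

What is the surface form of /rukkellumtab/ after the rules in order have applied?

rukeluntap

Rule 1 (degemination): /kk/ is a geminate; the first /k/ deletes. /ll/ is a geminate; the first /l/ deletes. /rukkellumtab/ → rukelumtab.
Rule 2 (nasal place assimilation): /m/ precedes the alveolar consonant /t/, so it assimilates in place to [n]. /rukelumtab/ → rukeluntab.
Rule 3 (final devoicing): /b/ is a voiced stop in word-final position, so it devoices to [p]. /rukeluntab/ → rukeluntap.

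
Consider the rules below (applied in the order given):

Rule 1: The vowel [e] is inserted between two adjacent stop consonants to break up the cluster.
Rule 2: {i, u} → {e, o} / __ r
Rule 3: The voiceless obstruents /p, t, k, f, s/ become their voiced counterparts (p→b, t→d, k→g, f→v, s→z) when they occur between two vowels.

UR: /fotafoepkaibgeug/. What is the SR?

Rule 1 (stop-cluster e-epenthesis): /p/ and /k/ form a stop–stop cluster, so [e] is inserted between them. /b/ and /g/ form a stop–stop cluster, so [e] is inserted between them. /fotafoepkaibgeug/ → fotafoepekaibegeug.
Rule 2 (pre-rhotic lowering): no segment meets the environment; /fotafoepekaibegeug/ is unchanged.
Rule 3 (intervocalic voicing): /t/ is a voiceless obstruent between vowels /o/ and /a/, so it voices to [d]. /f/ is a voiceless obstruent between vowels /a/ and /o/, so it voices to [v]. /p/ is a voiceless obstruent between vowels /e/ and /e/, so it voices to [b]. /k/ is a voiceless obstruent between vowels /e/ and /a/, so it voices to [g]. /fotafoepekaibegeug/ → fodavoebegaibegeug.

fodavoebegaibegeug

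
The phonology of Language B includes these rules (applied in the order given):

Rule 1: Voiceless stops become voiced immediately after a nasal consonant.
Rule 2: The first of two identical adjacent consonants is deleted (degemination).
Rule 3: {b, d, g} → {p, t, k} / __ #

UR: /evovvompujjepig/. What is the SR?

evovombujepik

Rule 1 (post-nasal voicing): /p/ is a voiceless stop immediately after the nasal /m/, so it voices to [b]. /evovvompujjepig/ → evovvombujjepig.
Rule 2 (degemination): /vv/ is a geminate; the first /v/ deletes. /jj/ is a geminate; the first /j/ deletes. /evovvombujjepig/ → evovombujepig.
Rule 3 (final devoicing): /g/ is a voiced stop in word-final position, so it devoices to [k]. /evovombujepig/ → evovombujepik.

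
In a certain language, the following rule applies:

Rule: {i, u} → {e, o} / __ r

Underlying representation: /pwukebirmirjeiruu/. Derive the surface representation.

/i/ is a high vowel immediately before /r/, so it lowers to [e].
/i/ is a high vowel immediately before /r/, so it lowers to [e].
/i/ is a high vowel immediately before /r/, so it lowers to [e].
The other instances of /u/ do not occur in the required environment and remain unchanged.
Surface form: [pwukebermerjeeruu].

pwukebermerjeeruu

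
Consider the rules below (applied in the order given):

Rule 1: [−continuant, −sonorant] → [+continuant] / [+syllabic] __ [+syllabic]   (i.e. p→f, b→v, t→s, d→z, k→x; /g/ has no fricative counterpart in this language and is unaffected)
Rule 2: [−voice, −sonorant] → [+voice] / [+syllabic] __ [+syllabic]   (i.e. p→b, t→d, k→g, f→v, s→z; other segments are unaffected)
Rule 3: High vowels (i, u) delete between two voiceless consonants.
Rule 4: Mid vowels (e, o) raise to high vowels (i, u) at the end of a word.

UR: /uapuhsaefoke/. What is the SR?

uavuhsaevoxi

Rule 1 (intervocalic spirantization): /p/ is a stop between vowels /a/ and /u/, so it spirantizes to the fricative [f]. /k/ is a stop between vowels /o/ and /e/, so it spirantizes to the fricative [x]. /uapuhsaefoke/ → uafuhsaefoxe.
Rule 2 (intervocalic voicing): /f/ is a voiceless obstruent between vowels /a/ and /u/, so it voices to [v]. /f/ is a voiceless obstruent between vowels /e/ and /o/, so it voices to [v]. /uafuhsaefoxe/ → uavuhsaevoxe.
Rule 3 (high vowel syncope): no segment meets the environment; /uavuhsaevoxe/ is unchanged.
Rule 4 (final vowel raising): /e/ is a mid vowel in word-final position, so it raises to [i]. /uavuhsaevoxe/ → uavuhsaevoxi.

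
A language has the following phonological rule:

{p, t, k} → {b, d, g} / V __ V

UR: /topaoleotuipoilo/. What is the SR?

tobaoleoduiboilo

Scanning /topaoleotuipoilo/: /t/ at position 1 is not in the conditioning environment; /p/ is a voiceless stop between vowels /o/ and /a/, so it voices to [b]; /t/ is a voiceless stop between vowels /o/ and /u/, so it voices to [d]; /p/ is a voiceless stop between vowels /i/ and /o/, so it voices to [b].
Result: [tobaoleoduiboilo].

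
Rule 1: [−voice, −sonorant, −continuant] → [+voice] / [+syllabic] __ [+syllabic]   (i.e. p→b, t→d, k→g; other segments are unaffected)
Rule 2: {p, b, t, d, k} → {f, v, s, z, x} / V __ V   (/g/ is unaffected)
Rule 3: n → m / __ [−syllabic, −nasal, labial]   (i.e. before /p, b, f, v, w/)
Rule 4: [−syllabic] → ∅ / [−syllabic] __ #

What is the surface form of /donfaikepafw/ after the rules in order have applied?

domfaigevaf

Rule 1 (intervocalic voicing): /k/ is a voiceless stop between vowels /i/ and /e/, so it voices to [g]. /p/ is a voiceless stop between vowels /e/ and /a/, so it voices to [b]. /donfaikepafw/ → donfaigebafw.
Rule 2 (intervocalic spirantization): /b/ is a stop between vowels /e/ and /a/, so it spirantizes to the fricative [v]. /donfaigebafw/ → donfaigevafw.
Rule 3 (nasal place assimilation): /n/ precedes the labial consonant /f/, so it assimilates in place to [m]. /donfaigevafw/ → domfaigevafw.
Rule 4 (final cluster simplification): /w/ is the second consonant of a word-final cluster /fw/, so it deletes. /domfaigevafw/ → domfaigevaf.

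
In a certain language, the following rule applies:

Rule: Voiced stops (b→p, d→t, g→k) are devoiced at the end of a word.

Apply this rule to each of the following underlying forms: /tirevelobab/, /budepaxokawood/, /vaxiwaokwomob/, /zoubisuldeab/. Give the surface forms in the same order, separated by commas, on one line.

/tirevelobab/: /b/ is a voiced stop in word-final position, so it devoices to [p]. → [tirevelobap].
/budepaxokawood/: /d/ is a voiced stop in word-final position, so it devoices to [t]. → [budepaxokawoot].
/vaxiwaokwomob/: /b/ is a voiced stop in word-final position, so it devoices to [p]. → [vaxiwaokwomop].
/zoubisuldeab/: /b/ is a voiced stop in word-final position, so it devoices to [p]. → [zoubisuldeap].

tirevelobap, budepaxokawoot, vaxiwaokwomop, zoubisuldeap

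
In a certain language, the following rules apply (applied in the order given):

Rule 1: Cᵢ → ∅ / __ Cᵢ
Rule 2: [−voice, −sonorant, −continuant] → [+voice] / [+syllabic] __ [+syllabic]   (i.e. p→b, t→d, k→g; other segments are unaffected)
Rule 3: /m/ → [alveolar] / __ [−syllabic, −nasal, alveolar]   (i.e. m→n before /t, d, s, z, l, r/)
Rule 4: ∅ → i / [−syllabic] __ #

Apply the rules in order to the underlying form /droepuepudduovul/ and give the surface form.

Rule 1 (degemination): /dd/ is a geminate; the first /d/ deletes. /droepuepudduovul/ → droepuepuduovul.
Rule 2 (intervocalic voicing): /p/ is a voiceless stop between vowels /e/ and /u/, so it voices to [b]. /p/ is a voiceless stop between vowels /e/ and /u/, so it voices to [b]. /droepuepuduovul/ → droebuebuduovul.
Rule 3 (nasal place assimilation): no segment meets the environment; /droebuebuduovul/ is unchanged.
Rule 4 (final i-epenthesis): the form ends in the consonant /l/, so [i] is inserted word-finally. /droebuebuduovul/ → droebuebuduovuli.

droebuebuduovuli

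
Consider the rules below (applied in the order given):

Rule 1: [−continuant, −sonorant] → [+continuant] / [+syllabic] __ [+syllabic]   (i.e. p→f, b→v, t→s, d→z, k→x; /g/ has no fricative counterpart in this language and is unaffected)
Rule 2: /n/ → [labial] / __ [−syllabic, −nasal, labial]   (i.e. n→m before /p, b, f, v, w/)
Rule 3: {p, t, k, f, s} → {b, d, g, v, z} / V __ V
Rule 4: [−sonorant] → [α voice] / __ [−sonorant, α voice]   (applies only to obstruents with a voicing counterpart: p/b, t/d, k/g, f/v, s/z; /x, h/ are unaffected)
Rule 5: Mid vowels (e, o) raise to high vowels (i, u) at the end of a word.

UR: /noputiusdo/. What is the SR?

novuziuzdu

Rule 1 (intervocalic spirantization): /p/ is a stop between vowels /o/ and /u/, so it spirantizes to the fricative [f]. /t/ is a stop between vowels /u/ and /i/, so it spirantizes to the fricative [s]. /noputiusdo/ → nofusiusdo.
Rule 2 (nasal place assimilation): no segment meets the environment; /nofusiusdo/ is unchanged.
Rule 3 (intervocalic voicing): /f/ is a voiceless obstruent between vowels /o/ and /u/, so it voices to [v]. /s/ is a voiceless obstruent between vowels /u/ and /i/, so it voices to [z]. /nofusiusdo/ → novuziusdo.
Rule 4 (regressive voicing assimilation): /s/ precedes the voiced obstruent /d/, so it voices to [z] by assimilation. /novuziusdo/ → novuziuzdo.
Rule 5 (final vowel raising): /o/ is a mid vowel in word-final position, so it raises to [u]. /novuziuzdo/ → novuziuzdu.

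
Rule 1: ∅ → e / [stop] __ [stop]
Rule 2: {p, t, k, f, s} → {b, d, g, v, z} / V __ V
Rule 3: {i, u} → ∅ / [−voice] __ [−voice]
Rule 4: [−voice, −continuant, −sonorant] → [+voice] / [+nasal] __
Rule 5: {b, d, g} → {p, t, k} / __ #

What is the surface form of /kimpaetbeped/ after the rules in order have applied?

Rule 1 (stop-cluster e-epenthesis): /t/ and /b/ form a stop–stop cluster, so [e] is inserted between them. /kimpaetbeped/ → kimpaetebeped.
Rule 2 (intervocalic voicing): /t/ is a voiceless obstruent between vowels /e/ and /e/, so it voices to [d]. /p/ is a voiceless obstruent between vowels /e/ and /e/, so it voices to [b]. /kimpaetebeped/ → kimpaedebebed.
Rule 3 (high vowel syncope): no segment meets the environment; /kimpaedebebed/ is unchanged.
Rule 4 (post-nasal voicing): /p/ is a voiceless stop immediately after the nasal /m/, so it voices to [b]. /kimpaedebebed/ → kimbaedebebed.
Rule 5 (final devoicing): /d/ is a voiced stop in word-final position, so it devoices to [t]. /kimbaedebebed/ → kimbaedebebet.

kimbaedebebet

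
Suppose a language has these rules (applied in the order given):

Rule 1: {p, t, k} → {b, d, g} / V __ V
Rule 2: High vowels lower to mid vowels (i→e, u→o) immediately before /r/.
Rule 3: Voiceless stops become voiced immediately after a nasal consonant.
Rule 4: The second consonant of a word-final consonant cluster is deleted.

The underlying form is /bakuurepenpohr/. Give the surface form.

Rule 1 (intervocalic voicing): /k/ is a voiceless stop between vowels /a/ and /u/, so it voices to [g]. /p/ is a voiceless stop between vowels /e/ and /e/, so it voices to [b]. /bakuurepenpohr/ → baguurebenpohr.
Rule 2 (pre-rhotic lowering): /u/ is a high vowel immediately before /r/, so it lowers to [o]. /baguurebenpohr/ → baguorebenpohr.
Rule 3 (post-nasal voicing): /p/ is a voiceless stop immediately after the nasal /n/, so it voices to [b]. /baguorebenpohr/ → baguorebenbohr.
Rule 4 (final cluster simplification): /r/ is the second consonant of a word-final cluster /hr/, so it deletes. /baguorebenbohr/ → baguorebenboh.

baguorebenboh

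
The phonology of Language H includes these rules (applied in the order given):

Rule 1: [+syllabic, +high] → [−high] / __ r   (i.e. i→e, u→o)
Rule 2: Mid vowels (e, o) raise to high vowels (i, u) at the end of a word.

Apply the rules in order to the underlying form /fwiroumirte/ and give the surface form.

fweroumerti

Rule 1 (pre-rhotic lowering): /i/ is a high vowel immediately before /r/, so it lowers to [e]. /i/ is a high vowel immediately before /r/, so it lowers to [e]. /fwiroumirte/ → fweroumerte.
Rule 2 (final vowel raising): /e/ is a mid vowel in word-final position, so it raises to [i]. /fweroumerte/ → fweroumerti.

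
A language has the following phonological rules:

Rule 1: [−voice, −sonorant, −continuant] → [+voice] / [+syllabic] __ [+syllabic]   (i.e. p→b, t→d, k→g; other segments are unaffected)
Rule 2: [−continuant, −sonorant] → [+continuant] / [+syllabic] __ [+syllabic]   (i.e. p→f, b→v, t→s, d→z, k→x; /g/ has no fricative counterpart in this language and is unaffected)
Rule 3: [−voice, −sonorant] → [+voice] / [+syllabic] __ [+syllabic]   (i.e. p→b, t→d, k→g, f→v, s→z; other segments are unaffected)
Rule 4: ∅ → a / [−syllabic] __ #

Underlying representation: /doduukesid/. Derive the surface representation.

dozuugezida

Rule 1 (intervocalic voicing): /k/ is a voiceless stop between vowels /u/ and /e/, so it voices to [g]. /doduukesid/ → doduugesid.
Rule 2 (intervocalic spirantization): /d/ is a stop between vowels /o/ and /u/, so it spirantizes to the fricative [z]. /doduugesid/ → dozuugesid.
Rule 3 (intervocalic voicing): /s/ is a voiceless obstruent between vowels /e/ and /i/, so it voices to [z]. /dozuugesid/ → dozuugezid.
Rule 4 (final a-epenthesis): the form ends in the consonant /d/, so [a] is inserted word-finally. /dozuugezid/ → dozuugezida.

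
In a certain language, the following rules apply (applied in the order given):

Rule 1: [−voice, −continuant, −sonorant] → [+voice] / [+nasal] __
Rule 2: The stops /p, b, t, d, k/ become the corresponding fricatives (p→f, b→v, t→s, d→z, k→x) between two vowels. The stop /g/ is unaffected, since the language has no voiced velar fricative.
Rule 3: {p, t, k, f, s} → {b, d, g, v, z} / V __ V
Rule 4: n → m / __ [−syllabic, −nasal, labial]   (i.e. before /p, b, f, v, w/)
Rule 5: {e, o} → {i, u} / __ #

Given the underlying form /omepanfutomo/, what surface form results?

omevamfuzomu

Rule 1 (post-nasal voicing): no segment meets the environment; /omepanfutomo/ is unchanged.
Rule 2 (intervocalic spirantization): /p/ is a stop between vowels /e/ and /a/, so it spirantizes to the fricative [f]. /t/ is a stop between vowels /u/ and /o/, so it spirantizes to the fricative [s]. /omepanfutomo/ → omefanfusomo.
Rule 3 (intervocalic voicing): /f/ is a voiceless obstruent between vowels /e/ and /a/, so it voices to [v]. /s/ is a voiceless obstruent between vowels /u/ and /o/, so it voices to [z]. /omefanfusomo/ → omevanfuzomo.
Rule 4 (nasal place assimilation): /n/ precedes the labial consonant /f/, so it assimilates in place to [m]. /omevanfuzomo/ → omevamfuzomo.
Rule 5 (final vowel raising): /o/ is a mid vowel in word-final position, so it raises to [u]. /omevamfuzomo/ → omevamfuzomu.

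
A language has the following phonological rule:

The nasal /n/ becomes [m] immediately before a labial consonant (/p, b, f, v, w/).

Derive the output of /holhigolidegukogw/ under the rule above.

No segment of /holhigolidegukogw/ meets the structural description of the rule, so the form surfaces unchanged.

holhigolidegukogw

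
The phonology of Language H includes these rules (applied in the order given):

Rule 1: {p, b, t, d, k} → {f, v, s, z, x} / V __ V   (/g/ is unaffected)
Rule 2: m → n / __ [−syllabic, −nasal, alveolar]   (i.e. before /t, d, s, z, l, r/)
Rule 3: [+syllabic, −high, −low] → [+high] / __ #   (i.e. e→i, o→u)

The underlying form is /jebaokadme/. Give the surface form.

Rule 1 (intervocalic spirantization): /b/ is a stop between vowels /e/ and /a/, so it spirantizes to the fricative [v]. /k/ is a stop between vowels /o/ and /a/, so it spirantizes to the fricative [x]. /jebaokadme/ → jevaoxadme.
Rule 2 (nasal place assimilation): no segment meets the environment; /jevaoxadme/ is unchanged.
Rule 3 (final vowel raising): /e/ is a mid vowel in word-final position, so it raises to [i]. /jevaoxadme/ → jevaoxadmi.

jevaoxadmi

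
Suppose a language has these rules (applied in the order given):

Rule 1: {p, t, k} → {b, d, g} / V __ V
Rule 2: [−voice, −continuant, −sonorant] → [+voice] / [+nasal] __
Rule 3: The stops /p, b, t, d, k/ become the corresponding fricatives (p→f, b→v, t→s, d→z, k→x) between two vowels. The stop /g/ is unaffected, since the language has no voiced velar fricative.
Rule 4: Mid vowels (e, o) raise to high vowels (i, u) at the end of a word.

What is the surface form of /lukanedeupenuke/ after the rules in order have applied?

Rule 1 (intervocalic voicing): /k/ is a voiceless stop between vowels /u/ and /a/, so it voices to [g]. /p/ is a voiceless stop between vowels /u/ and /e/, so it voices to [b]. /k/ is a voiceless stop between vowels /u/ and /e/, so it voices to [g]. /lukanedeupenuke/ → luganedeubenuge.
Rule 2 (post-nasal voicing): no segment meets the environment; /luganedeubenuge/ is unchanged.
Rule 3 (intervocalic spirantization): /d/ is a stop between vowels /e/ and /e/, so it spirantizes to the fricative [z]. /b/ is a stop between vowels /u/ and /e/, so it spirantizes to the fricative [v]. /luganedeubenuge/ → luganezeuvenuge.
Rule 4 (final vowel raising): /e/ is a mid vowel in word-final position, so it raises to [i]. /luganezeuvenuge/ → luganezeuvenugi.

luganezeuvenugi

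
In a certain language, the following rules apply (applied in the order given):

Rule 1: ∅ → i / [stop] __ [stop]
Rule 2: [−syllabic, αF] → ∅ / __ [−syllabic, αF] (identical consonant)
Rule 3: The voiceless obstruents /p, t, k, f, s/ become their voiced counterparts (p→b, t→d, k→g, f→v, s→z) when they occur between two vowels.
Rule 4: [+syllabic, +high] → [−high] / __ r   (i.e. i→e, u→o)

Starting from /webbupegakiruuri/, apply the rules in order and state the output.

webibubegageruori

Rule 1 (stop-cluster i-epenthesis): /b/ and /b/ form a stop–stop cluster, so [i] is inserted between them. /webbupegakiruuri/ → webibupegakiruuri.
Rule 2 (degemination): no segment meets the environment; /webibupegakiruuri/ is unchanged.
Rule 3 (intervocalic voicing): /p/ is a voiceless obstruent between vowels /u/ and /e/, so it voices to [b]. /k/ is a voiceless obstruent between vowels /a/ and /i/, so it voices to [g]. /webibupegakiruuri/ → webibubegagiruuri.
Rule 4 (pre-rhotic lowering): /i/ is a high vowel immediately before /r/, so it lowers to [e]. /u/ is a high vowel immediately before /r/, so it lowers to [o]. /webibubegagiruuri/ → webibubegageruori.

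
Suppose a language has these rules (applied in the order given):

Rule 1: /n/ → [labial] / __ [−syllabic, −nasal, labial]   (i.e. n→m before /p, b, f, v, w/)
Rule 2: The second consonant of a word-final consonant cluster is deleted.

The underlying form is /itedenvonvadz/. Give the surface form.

Rule 1 (nasal place assimilation): /n/ precedes the labial consonant /v/, so it assimilates in place to [m]. /n/ precedes the labial consonant /v/, so it assimilates in place to [m]. /itedenvonvadz/ → itedemvomvadz.
Rule 2 (final cluster simplification): /z/ is the second consonant of a word-final cluster /dz/, so it deletes. /itedemvomvadz/ → itedemvomvad.

itedemvomvad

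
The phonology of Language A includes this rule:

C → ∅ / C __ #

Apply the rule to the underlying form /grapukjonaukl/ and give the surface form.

/l/ is the second consonant of a word-final cluster /kl/, so it deletes.
Surface form: [grapukjonauk].

grapukjonauk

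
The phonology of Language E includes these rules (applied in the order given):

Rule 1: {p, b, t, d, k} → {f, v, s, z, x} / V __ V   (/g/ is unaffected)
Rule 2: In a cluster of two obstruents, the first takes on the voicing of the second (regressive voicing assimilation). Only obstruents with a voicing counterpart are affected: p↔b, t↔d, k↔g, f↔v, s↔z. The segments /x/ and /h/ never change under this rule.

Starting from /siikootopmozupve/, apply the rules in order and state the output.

Rule 1 (intervocalic spirantization): /k/ is a stop between vowels /i/ and /o/, so it spirantizes to the fricative [x]. /t/ is a stop between vowels /o/ and /o/, so it spirantizes to the fricative [s]. /siikootopmozupve/ → siixoosopmozupve.
Rule 2 (regressive voicing assimilation): /p/ precedes the voiced obstruent /v/, so it voices to [b] by assimilation. /siixoosopmozupve/ → siixoosopmozubve.

siixoosopmozubve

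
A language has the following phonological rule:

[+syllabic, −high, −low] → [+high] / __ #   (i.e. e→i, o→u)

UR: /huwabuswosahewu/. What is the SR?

No segment of /huwabuswosahewu/ meets the structural description of the rule, so the form surfaces unchanged.

huwabuswosahewu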